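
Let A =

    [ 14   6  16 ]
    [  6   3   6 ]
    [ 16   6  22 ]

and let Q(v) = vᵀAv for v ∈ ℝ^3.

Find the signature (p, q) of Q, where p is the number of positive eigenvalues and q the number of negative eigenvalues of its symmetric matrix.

An LDLᵀ factorisation of A has diagonal entries 14, 3/7, 2.
So there are 3 positive pivots.

(3, 0)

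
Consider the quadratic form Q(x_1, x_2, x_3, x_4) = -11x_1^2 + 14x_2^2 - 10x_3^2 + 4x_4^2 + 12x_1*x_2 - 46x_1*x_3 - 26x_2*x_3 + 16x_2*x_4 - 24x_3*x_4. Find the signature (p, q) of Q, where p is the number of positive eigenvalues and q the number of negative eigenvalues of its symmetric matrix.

(3, 1)

The symmetric matrix is A = [[-11, 6, -23, 0], [6, 14, -13, 8], [-23, -13, -10, -12], [0, 8, -12, 4]].
Congruent diagonalization of A (simultaneous row and column reduction) yields pivots -11, 190/11, 59/190, 12/59.
Counting signs: 3 positive, 1 negative.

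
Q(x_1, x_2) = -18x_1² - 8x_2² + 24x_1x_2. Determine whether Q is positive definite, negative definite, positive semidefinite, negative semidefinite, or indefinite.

Write A = [[-18, 12], [12, -8]].
Congruent diagonalization of A (simultaneous row and column reduction) yields pivots -18, 0.
So there are 1 negative, 1 zero pivots.
Hence Q is negative semidefinite.

negative semidefinite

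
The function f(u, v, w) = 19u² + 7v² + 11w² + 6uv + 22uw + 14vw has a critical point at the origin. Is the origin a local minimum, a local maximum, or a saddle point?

The Hessian at the origin is H = [[38, 6, 22], [6, 14, 14], [22, 14, 22]].
An LDLᵀ factorisation of H has diagonal entries 38, 248/19, 24/31.
That gives 3 positive pivots.
H is positive definite, so the origin is a strict local minimum.

local minimum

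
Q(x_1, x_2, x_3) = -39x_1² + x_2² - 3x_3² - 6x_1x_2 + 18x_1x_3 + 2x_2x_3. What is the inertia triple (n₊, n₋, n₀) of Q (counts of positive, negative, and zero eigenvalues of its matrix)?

The associated matrix is A = [[-39, -3, 9], [-3, 1, 1], [9, 1, -3]].
Congruent diagonalization of A (simultaneous row and column reduction) yields pivots -39, 16/13, -1.
So there are 1 positive, 2 negative pivots.

(1, 2, 0)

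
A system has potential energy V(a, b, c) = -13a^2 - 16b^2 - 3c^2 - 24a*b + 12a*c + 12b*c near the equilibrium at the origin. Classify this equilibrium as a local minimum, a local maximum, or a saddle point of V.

The Hessian at the origin is H = [[-26, -24, 12], [-24, -32, 12], [12, 12, -6]].
Row-reducing H symmetrically gives the diagonal entries -26, -128/13, -3/8.
Counting signs: 3 negative.
H is negative definite, so the origin is a strict local maximum.

local maximum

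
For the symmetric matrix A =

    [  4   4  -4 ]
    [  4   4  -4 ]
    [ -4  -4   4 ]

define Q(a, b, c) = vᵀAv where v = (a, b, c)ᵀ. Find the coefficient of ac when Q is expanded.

The coefficient of ac is A[1,3] + A[3,1] = 2·(-4) = -8.

-8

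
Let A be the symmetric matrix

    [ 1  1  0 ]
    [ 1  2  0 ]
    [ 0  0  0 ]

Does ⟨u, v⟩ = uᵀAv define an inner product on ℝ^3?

no

Symmetric row and column elimination reduces A to a congruent diagonal form with pivots 1, 1, 0.
That gives 2 positive, 1 zero pivots.
Hence Q is positive semidefinite.
⟨·,·⟩ is an inner product exactly when A is positive definite.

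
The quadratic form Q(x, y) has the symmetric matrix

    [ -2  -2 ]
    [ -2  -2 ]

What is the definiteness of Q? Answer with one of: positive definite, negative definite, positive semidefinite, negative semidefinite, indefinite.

For the 2×2 matrix [[-2, -2], [-2, -2]]: det = -2·-2 − (-2)² = 0, trace = -4.
det = 0 so one eigenvalue is zero; the form is semidefinite with the sign of the trace.

negative semidefinite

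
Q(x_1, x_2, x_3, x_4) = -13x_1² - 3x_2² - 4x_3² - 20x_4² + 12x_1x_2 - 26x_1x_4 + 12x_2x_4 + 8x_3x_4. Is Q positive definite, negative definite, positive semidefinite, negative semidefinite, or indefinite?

negative definite

The symmetric matrix is A = [[-13, 6, 0, -13], [6, -3, 0, 6], [0, 0, -4, 4], [-13, 6, 4, -20]].
Row-reducing A symmetrically gives the diagonal entries -13, -3/13, -4, -3.
Counting signs: 4 negative.
Hence Q is negative definite.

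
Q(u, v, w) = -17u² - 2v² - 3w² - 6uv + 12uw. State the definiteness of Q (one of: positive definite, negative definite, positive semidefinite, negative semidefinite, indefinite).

The symmetric matrix of Q is A = [[-17, -3, 6], [-3, -2, 0], [6, 0, -3]].
Leading principal minors: Δ_1 = -17, Δ_2 = 25, Δ_3 = -3.
The signs alternate starting with Δ_1 < 0, so by Sylvester's criterion Q is negative definite.

negative definite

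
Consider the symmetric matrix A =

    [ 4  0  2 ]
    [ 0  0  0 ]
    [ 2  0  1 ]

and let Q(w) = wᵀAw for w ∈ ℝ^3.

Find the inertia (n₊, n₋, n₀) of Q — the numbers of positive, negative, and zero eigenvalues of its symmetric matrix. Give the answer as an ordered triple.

Congruent diagonalization of A (simultaneous row and column reduction) yields pivots 4, 0, 0.
So there are 1 positive, 2 zero pivots.

(1, 0, 2)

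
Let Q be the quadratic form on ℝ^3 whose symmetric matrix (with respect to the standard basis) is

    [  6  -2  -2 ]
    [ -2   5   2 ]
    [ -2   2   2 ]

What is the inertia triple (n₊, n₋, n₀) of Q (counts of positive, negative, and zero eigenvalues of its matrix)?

(3, 0, 0)

Applying the same elementary operations to the rows and columns of A produces a congruent diagonal matrix with entries 6, 13/3, 12/13.
Counting signs: 3 positive.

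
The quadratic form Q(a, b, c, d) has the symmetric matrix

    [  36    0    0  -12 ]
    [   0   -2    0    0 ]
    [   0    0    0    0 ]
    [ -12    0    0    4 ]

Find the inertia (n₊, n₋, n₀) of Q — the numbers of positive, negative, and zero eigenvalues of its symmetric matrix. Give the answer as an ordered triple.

Congruent diagonalization of A (simultaneous row and column reduction) yields pivots 36, -2, 0, 0.
That gives 1 positive, 1 negative, 2 zero pivots.

(1, 1, 2)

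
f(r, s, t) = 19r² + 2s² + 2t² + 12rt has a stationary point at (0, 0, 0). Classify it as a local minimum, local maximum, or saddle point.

local minimum

The Hessian at the origin is H = [[38, 0, 12], [0, 4, 0], [12, 0, 4]].
Congruent diagonalization of H (simultaneous row and column reduction) yields pivots 38, 4, 4/19.
Counting signs: 3 positive.
H is positive definite, so the origin is a strict local minimum.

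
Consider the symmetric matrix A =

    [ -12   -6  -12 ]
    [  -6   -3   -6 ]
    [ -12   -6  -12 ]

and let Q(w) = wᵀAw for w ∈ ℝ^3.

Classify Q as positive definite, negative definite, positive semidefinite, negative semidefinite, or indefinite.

Congruent diagonalization of A (simultaneous row and column reduction) yields pivots -12, 0, 0.
So there are 1 negative, 2 zero pivots.
Hence Q is negative semidefinite.

negative semidefinite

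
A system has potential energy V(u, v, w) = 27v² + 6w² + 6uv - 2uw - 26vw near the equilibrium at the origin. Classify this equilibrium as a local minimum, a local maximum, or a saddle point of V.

The Hessian at the origin is H = [[0, 6, -2], [6, 54, -26], [-2, -26, 12]].
H is indefinite, so the origin is a saddle point.

saddle point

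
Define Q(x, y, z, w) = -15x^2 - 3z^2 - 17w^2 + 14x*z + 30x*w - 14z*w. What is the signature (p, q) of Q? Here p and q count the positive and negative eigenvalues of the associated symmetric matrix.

Write A = [[-15, 0, 7, 15], [0, 0, 0, 0], [7, 0, -3, -7], [15, 0, -7, -17]].
Applying the same elementary operations to the rows and columns of A produces a congruent diagonal matrix with entries -15, 0, 4/15, -2.
Counting signs: 1 positive, 2 negative, 1 zero.

(1, 2)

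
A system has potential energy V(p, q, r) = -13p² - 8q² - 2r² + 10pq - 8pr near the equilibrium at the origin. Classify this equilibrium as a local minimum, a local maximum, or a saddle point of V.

local maximum

The Hessian at the origin is H = [[-26, 10, -8], [10, -16, 0], [-8, 0, -4]].
Symmetric row and column elimination reduces H to a congruent diagonal form with pivots -26, -158/13, -60/79.
So there are 3 negative pivots.
H is negative definite, so the origin is a strict local maximum.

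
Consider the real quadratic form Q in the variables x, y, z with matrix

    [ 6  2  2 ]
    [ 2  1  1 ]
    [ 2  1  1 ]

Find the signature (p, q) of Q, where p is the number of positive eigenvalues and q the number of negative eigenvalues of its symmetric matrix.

(2, 0)

Applying the same elementary operations to the rows and columns of A produces a congruent diagonal matrix with entries 6, 1/3, 0.
That gives 2 positive, 1 zero pivots.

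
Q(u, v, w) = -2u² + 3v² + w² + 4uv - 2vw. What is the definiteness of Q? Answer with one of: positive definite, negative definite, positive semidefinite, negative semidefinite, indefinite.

The associated matrix is A = [[-2, 2, 0], [2, 3, -1], [0, -1, 1]].
Congruent diagonalization of A (simultaneous row and column reduction) yields pivots -2, 5, 4/5.
That gives 2 positive, 1 negative pivots.
Hence Q is indefinite.

indefinite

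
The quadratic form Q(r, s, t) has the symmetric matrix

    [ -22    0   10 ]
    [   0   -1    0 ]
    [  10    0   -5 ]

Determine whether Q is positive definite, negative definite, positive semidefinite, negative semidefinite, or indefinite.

An LDLᵀ factorisation of A has diagonal entries -22, -1, -5/11.
Counting signs: 3 negative.
Hence Q is negative definite.

negative definite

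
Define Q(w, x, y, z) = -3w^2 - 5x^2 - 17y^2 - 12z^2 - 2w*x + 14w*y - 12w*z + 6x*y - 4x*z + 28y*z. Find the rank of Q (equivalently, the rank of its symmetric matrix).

Write A = [[-3, -1, 7, -6], [-1, -5, 3, -2], [7, 3, -17, 14], [-6, -2, 14, -12]].
Applying the same elementary operations to the rows and columns of A produces a congruent diagonal matrix with entries -3, -14/3, -4/7, 0.
That gives 3 negative, 1 zero pivots.
The rank is the number of nonzero pivots: 3.

3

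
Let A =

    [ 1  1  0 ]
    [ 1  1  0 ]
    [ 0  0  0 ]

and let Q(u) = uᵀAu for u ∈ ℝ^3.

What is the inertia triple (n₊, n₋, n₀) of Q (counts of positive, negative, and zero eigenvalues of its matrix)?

Applying the same elementary operations to the rows and columns of A produces a congruent diagonal matrix with entries 1, 0, 0.
So there are 1 positive, 2 zero pivots.

(1, 0, 2)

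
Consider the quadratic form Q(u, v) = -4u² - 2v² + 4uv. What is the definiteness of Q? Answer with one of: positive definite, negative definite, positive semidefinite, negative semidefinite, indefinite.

negative definite

The symmetric matrix of Q is [[-4, 2], [2, -2]].
For the 2×2 matrix [[-4, 2], [2, -2]]: det = -4·-2 − (2)² = 4, trace = -6.
det > 0 so both eigenvalues share the sign of the trace; trace = -6 < 0 ⇒ both negative.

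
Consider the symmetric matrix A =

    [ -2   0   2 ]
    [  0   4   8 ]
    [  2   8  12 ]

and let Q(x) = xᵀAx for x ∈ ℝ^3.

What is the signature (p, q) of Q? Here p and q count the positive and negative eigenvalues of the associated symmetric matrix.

Applying the same elementary operations to the rows and columns of A produces a congruent diagonal matrix with entries -2, 4, -2.
Counting signs: 1 positive, 2 negative.

(1, 2)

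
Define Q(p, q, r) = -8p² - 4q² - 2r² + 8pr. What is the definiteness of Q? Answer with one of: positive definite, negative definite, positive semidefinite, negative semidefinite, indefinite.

The symmetric matrix is A = [[-8, 0, 4], [0, -4, 0], [4, 0, -2]].
Applying the same elementary operations to the rows and columns of A produces a congruent diagonal matrix with entries -8, -4, 0.
Counting signs: 2 negative, 1 zero.
Hence Q is negative semidefinite.

negative semidefinite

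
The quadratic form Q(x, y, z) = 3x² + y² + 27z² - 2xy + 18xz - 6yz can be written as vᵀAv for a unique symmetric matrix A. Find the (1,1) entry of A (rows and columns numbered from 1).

3

The coefficient of x² in Q is 3, and that is exactly A[1,1].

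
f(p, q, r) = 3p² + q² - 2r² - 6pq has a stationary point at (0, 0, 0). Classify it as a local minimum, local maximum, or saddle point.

The Hessian at the origin is H = [[6, -6, 0], [-6, 2, 0], [0, 0, -4]].
Congruent diagonalization of H (simultaneous row and column reduction) yields pivots 6, -4, -4.
That gives 1 positive, 2 negative pivots.
H is indefinite, so the origin is a saddle point.

saddle point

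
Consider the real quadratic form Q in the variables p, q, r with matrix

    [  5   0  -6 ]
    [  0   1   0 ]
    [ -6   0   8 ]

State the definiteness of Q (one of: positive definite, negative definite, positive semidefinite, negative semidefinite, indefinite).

positive definite

Leading principal minors: Δ_1 = 5, Δ_2 = 5, Δ_3 = 4.
All leading principal minors are positive, so by Sylvester's criterion Q is positive definite.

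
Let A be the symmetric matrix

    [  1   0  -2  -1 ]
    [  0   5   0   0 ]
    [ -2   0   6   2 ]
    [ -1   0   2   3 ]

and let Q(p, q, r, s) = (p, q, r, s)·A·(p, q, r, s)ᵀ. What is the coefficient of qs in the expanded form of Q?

0

The coefficient of qs is A[2,4] + A[4,2] = 2·0 = 0.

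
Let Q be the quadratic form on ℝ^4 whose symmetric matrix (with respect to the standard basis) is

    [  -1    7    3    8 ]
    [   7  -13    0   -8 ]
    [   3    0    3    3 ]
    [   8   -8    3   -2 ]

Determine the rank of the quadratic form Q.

Symmetric row and column elimination reduces A to a congruent diagonal form with pivots -1, 36, -1/4, 2.
That gives 2 positive, 2 negative pivots.
The rank is the number of nonzero pivots: 4.

4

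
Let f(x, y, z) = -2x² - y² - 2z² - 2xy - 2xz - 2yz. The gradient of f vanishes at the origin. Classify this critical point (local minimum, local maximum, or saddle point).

local maximum

The Hessian at the origin is H = [[-4, -2, -2], [-2, -2, -2], [-2, -2, -4]].
An LDLᵀ factorisation of H has diagonal entries -4, -1, -2.
So there are 3 negative pivots.
H is negative definite, so the origin is a strict local maximum.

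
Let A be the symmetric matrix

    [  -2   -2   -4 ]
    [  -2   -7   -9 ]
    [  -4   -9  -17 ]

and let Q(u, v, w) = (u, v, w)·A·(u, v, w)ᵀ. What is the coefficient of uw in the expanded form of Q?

The coefficient of uw is A[1,3] + A[3,1] = 2·(-4) = -8.

-8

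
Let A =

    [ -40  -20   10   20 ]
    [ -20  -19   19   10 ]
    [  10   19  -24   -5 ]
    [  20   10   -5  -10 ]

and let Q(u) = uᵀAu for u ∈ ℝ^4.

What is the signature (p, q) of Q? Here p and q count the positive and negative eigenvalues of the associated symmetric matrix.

Symmetric row and column elimination reduces A to a congruent diagonal form with pivots -40, -9, 5/18, 0.
Counting signs: 1 positive, 2 negative, 1 zero.

(1, 2)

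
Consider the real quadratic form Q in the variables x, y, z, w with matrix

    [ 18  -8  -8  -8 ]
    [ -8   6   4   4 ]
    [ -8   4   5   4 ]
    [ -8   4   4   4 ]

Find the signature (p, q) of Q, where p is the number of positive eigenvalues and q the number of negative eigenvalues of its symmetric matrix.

Row-reducing A symmetrically gives the diagonal entries 18, 22/9, 15/11, 4/15.
That gives 4 positive pivots.

(4, 0)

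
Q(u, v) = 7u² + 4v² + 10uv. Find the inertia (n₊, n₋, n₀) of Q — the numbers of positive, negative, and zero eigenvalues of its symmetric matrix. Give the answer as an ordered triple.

The symmetric matrix is A = [[7, 5], [5, 4]].
Applying the same elementary operations to the rows and columns of A produces a congruent diagonal matrix with entries 7, 3/7.
Counting signs: 2 positive.

(2, 0, 0)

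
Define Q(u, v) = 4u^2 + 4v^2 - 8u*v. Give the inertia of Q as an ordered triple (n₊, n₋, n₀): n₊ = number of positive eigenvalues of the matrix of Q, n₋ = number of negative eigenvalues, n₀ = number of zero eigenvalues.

Write A = [[4, -4], [-4, 4]].
Symmetric row and column elimination reduces A to a congruent diagonal form with pivots 4, 0.
That gives 1 positive, 1 zero pivots.

(1, 0, 1)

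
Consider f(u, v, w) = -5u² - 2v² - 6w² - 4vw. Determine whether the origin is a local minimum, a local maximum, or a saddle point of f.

local maximum

The Hessian at the origin is H = [[-10, 0, 0], [0, -4, -4], [0, -4, -12]].
Row-reducing H symmetrically gives the diagonal entries -10, -4, -8.
So there are 3 negative pivots.
H is negative definite, so the origin is a strict local maximum.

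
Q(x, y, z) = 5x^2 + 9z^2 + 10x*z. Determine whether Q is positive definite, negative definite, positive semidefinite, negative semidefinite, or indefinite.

positive semidefinite

Write A = [[5, 0, 5], [0, 0, 0], [5, 0, 9]].
Applying the same elementary operations to the rows and columns of A produces a congruent diagonal matrix with entries 5, 0, 4.
Counting signs: 2 positive, 1 zero.
Hence Q is positive semidefinite.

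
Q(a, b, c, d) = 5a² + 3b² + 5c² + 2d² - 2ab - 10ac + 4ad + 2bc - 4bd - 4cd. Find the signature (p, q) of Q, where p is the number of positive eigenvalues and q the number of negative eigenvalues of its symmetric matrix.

The associated matrix is A = [[5, -1, -5, 2], [-1, 3, 1, -2], [-5, 1, 5, -2], [2, -2, -2, 2]].
Row-reducing A symmetrically gives the diagonal entries 5, 14/5, 0, 2/7.
That gives 3 positive, 1 zero pivots.

(3, 0)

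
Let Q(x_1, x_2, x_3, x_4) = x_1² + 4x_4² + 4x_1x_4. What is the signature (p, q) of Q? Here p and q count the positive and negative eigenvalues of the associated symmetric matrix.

(1, 0)

The symmetric matrix is A = [[1, 0, 0, 2], [0, 0, 0, 0], [0, 0, 0, 0], [2, 0, 0, 4]].
Row-reducing A symmetrically gives the diagonal entries 1, 0, 0, 0.
So there are 1 positive, 3 zero pivots.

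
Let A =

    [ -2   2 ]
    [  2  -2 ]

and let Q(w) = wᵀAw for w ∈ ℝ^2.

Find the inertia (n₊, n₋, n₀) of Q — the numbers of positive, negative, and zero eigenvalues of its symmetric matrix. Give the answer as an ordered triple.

Symmetric row and column elimination reduces A to a congruent diagonal form with pivots -2, 0.
Counting signs: 1 negative, 1 zero.

(0, 1, 1)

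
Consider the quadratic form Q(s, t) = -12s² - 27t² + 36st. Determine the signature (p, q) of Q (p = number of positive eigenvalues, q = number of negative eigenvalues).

Write A = [[-12, 18], [18, -27]].
Congruent diagonalization of A (simultaneous row and column reduction) yields pivots -12, 0.
That gives 1 negative, 1 zero pivots.

(0, 1)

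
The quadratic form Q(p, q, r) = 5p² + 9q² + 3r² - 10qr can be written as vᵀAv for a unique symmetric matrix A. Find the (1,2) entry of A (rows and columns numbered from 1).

0

The coefficient of p·q in Q is 0. For a symmetric A this equals A[1,2] + A[2,1] = 2·A[1,2].
So A[1,2] = 0/2 = 0.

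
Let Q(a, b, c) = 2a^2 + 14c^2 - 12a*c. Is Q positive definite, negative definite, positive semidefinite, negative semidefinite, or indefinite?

Write A = [[2, 0, -6], [0, 0, 0], [-6, 0, 14]].
Congruent diagonalization of A (simultaneous row and column reduction) yields pivots 2, 0, -4.
That gives 1 positive, 1 negative, 1 zero pivots.
Hence Q is indefinite.

indefinite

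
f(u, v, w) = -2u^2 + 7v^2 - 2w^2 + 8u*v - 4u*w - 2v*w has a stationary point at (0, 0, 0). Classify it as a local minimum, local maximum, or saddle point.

saddle point

The Hessian at the origin is H = [[-4, 8, -4], [8, 14, -2], [-4, -2, -4]].
Symmetric row and column elimination reduces H to a congruent diagonal form with pivots -4, 30, -10/3.
So there are 1 positive, 2 negative pivots.
H is indefinite, so the origin is a saddle point.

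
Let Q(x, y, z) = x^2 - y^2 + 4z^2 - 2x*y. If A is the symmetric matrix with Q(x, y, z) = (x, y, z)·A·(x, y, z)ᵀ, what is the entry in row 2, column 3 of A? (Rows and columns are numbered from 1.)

0

The coefficient of y·z in Q is 0. For a symmetric A this equals A[2,3] + A[3,2] = 2·A[2,3].
So A[2,3] = 0/2 = 0.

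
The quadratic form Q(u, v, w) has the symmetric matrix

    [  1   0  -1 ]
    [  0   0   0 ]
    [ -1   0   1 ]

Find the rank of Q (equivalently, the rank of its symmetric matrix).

1

Congruent diagonalization of A (simultaneous row and column reduction) yields pivots 1, 0, 0.
So there are 1 positive, 2 zero pivots.
The rank is the number of nonzero pivots: 1.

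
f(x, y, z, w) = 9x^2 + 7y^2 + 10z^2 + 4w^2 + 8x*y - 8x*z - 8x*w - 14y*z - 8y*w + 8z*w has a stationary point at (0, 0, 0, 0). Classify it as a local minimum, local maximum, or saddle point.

local minimum

The Hessian at the origin is H = [[18, 8, -8, -8], [8, 14, -14, -8], [-8, -14, 20, 8], [-8, -8, 8, 8]].
Symmetric row and column elimination reduces H to a congruent diagonal form with pivots 18, 94/9, 6, 120/47.
So there are 4 positive pivots.
H is positive definite, so the origin is a strict local minimum.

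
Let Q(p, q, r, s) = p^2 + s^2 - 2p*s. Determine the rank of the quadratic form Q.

1

The associated matrix is A = [[1, 0, 0, -1], [0, 0, 0, 0], [0, 0, 0, 0], [-1, 0, 0, 1]].
Applying the same elementary operations to the rows and columns of A produces a congruent diagonal matrix with entries 1, 0, 0, 0.
That gives 1 positive, 3 zero pivots.
The rank is the number of nonzero pivots: 1.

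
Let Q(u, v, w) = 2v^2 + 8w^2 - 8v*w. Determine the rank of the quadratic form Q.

1

The associated matrix is A = [[0, 0, 0], [0, 2, -4], [0, -4, 8]].
Symmetric row and column elimination reduces A to a congruent diagonal form with pivots 0, 2, 0.
That gives 1 positive, 2 zero pivots.
The rank is the number of nonzero pivots: 1.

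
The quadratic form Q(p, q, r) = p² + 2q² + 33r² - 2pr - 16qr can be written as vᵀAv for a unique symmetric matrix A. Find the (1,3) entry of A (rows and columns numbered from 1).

-1

The coefficient of p·r in Q is -2. For a symmetric A this equals A[1,3] + A[3,1] = 2·A[1,3].
So A[1,3] = -2/2 = -1.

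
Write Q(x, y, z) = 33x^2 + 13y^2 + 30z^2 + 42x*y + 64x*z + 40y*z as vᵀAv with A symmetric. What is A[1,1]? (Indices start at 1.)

The coefficient of x^2 in Q is 33, and that is exactly A[1,1].

33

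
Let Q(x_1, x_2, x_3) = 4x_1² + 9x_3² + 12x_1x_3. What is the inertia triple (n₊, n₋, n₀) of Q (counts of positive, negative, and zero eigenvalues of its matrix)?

Write A = [[4, 0, 6], [0, 0, 0], [6, 0, 9]].
Congruent diagonalization of A (simultaneous row and column reduction) yields pivots 4, 0, 0.
That gives 1 positive, 2 zero pivots.

(1, 0, 2)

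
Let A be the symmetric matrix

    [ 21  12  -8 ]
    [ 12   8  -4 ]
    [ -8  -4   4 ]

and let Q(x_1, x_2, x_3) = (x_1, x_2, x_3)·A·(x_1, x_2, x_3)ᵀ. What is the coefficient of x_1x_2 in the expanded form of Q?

24

The coefficient of x_1x_2 is A[1,2] + A[2,1] = 2·12 = 24.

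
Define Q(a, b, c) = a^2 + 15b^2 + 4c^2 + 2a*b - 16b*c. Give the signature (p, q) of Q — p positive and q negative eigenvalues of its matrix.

The associated matrix is A = [[1, 1, 0], [1, 15, -8], [0, -8, 4]].
An LDLᵀ factorisation of A has diagonal entries 1, 14, -4/7.
Counting signs: 2 positive, 1 negative.

(2, 1)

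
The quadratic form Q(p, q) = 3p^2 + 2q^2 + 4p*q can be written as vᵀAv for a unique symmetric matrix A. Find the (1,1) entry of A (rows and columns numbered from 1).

The coefficient of p^2 in Q is 3, and that is exactly A[1,1].

3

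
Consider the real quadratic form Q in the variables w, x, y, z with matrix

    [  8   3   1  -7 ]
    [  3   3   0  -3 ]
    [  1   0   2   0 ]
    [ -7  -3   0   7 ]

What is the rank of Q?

4

Row-reducing A symmetrically gives the diagonal entries 8, 15/8, 9/5, 4/9.
That gives 4 positive pivots.
The rank is the number of nonzero pivots: 4.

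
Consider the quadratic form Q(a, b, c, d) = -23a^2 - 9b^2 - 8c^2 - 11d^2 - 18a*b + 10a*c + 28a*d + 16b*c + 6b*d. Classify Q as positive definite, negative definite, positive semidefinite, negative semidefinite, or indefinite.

negative definite

The symmetric matrix of Q is A = [[-23, -9, 5, 14], [-9, -9, 8, 3], [5, 8, -8, 0], [14, 3, 0, -11]].
Leading principal minors: Δ_1 = -23, Δ_2 = 126, Δ_3 = -31, Δ_4 = 30.
The signs alternate starting with Δ_1 < 0, so by Sylvester's criterion Q is negative definite.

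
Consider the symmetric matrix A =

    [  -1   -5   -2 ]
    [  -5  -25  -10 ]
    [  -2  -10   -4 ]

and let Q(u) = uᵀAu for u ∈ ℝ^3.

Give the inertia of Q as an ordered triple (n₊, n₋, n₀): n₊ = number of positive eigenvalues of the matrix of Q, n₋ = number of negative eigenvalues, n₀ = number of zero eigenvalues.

Symmetric row and column elimination reduces A to a congruent diagonal form with pivots -1, 0, 0.
Counting signs: 1 negative, 2 zero.

(0, 1, 2)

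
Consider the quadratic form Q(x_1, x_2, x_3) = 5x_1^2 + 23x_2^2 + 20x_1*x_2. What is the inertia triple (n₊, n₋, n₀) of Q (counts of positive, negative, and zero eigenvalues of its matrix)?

(2, 0, 1)

The symmetric matrix is A = [[5, 10, 0], [10, 23, 0], [0, 0, 0]].
Congruent diagonalization of A (simultaneous row and column reduction) yields pivots 5, 3, 0.
So there are 2 positive, 1 zero pivots.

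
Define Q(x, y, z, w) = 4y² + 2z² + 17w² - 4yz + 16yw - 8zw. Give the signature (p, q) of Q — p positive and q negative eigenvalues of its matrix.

The symmetric matrix is A = [[0, 0, 0, 0], [0, 4, -2, 8], [0, -2, 2, -4], [0, 8, -4, 17]].
Row-reducing A symmetrically gives the diagonal entries 0, 4, 1, 1.
That gives 3 positive, 1 zero pivots.

(3, 0)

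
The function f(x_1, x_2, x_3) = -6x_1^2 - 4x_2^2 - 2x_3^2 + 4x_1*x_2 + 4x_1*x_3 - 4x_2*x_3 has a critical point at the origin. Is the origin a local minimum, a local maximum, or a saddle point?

local maximum

The Hessian at the origin is H = [[-12, 4, 4], [4, -8, -4], [4, -4, -4]].
Row-reducing H symmetrically gives the diagonal entries -12, -20/3, -8/5.
So there are 3 negative pivots.
H is negative definite, so the origin is a strict local maximum.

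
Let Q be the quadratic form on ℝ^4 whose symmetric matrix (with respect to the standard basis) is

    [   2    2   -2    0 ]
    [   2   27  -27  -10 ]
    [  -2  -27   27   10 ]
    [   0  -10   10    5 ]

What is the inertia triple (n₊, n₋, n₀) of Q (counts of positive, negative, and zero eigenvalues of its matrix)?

Symmetric row and column elimination reduces A to a congruent diagonal form with pivots 2, 25, 0, 1.
Counting signs: 3 positive, 1 zero.

(3, 0, 1)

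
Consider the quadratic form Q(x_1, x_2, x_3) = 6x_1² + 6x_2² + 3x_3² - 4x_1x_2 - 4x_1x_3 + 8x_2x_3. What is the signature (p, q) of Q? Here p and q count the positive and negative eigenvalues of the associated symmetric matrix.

Write A = [[6, -2, -2], [-2, 6, 4], [-2, 4, 3]].
Row-reducing A symmetrically gives the diagonal entries 6, 16/3, 1/4.
That gives 3 positive pivots.

(3, 0)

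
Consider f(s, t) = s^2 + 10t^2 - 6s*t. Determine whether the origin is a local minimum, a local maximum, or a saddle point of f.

The Hessian at the origin is H = [[2, -6], [-6, 20]].
det H = 2·20 − (-6)² = 4 > 0 and H[1,1] = 2 > 0, so H is positive definite.
Therefore the origin is a local minimum.

local minimum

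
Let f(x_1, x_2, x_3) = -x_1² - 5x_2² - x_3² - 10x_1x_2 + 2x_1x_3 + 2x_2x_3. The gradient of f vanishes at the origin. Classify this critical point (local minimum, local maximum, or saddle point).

saddle point

The Hessian at the origin is H = [[-2, -10, 2], [-10, -10, 2], [2, 2, -2]].
An LDLᵀ factorisation of H has diagonal entries -2, 40, -8/5.
That gives 1 positive, 2 negative pivots.
H is indefinite, so the origin is a saddle point.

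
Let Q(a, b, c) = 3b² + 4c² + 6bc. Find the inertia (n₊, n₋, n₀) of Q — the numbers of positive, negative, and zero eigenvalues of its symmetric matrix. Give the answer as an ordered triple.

(2, 0, 1)

Write A = [[0, 0, 0], [0, 3, 3], [0, 3, 4]].
Row-reducing A symmetrically gives the diagonal entries 0, 3, 1.
Counting signs: 2 positive, 1 zero.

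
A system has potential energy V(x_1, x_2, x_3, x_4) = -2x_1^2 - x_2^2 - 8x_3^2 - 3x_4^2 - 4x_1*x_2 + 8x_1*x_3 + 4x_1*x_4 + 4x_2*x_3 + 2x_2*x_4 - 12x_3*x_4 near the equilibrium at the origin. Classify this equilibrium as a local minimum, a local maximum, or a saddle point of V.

The Hessian at the origin is H = [[-4, -4, 8, 4], [-4, -2, 4, 2], [8, 4, -16, -12], [4, 2, -12, -6]].
Symmetric row and column elimination reduces H to a congruent diagonal form with pivots -4, 2, -8, 4.
That gives 2 positive, 2 negative pivots.
H is indefinite, so the origin is a saddle point.

saddle point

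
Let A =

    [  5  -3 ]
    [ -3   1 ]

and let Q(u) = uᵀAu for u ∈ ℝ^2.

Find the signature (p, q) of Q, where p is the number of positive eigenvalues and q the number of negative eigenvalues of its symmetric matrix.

Congruent diagonalization of A (simultaneous row and column reduction) yields pivots 5, -4/5.
Counting signs: 1 positive, 1 negative.

(1, 1)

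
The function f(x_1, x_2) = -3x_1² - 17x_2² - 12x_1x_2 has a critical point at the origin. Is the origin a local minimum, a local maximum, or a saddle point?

The Hessian at the origin is H = [[-6, -12], [-12, -34]].
det H = -6·-34 − (-12)² = 60 > 0 and H[1,1] = -6 < 0, so H is negative definite.
Therefore the origin is a local maximum.

local maximum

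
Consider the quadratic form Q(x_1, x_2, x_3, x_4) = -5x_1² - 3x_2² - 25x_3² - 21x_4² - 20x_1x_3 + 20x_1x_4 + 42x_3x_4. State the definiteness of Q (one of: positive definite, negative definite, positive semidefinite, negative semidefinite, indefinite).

Write A = [[-5, 0, -10, 10], [0, -3, 0, 0], [-10, 0, -25, 21], [10, 0, 21, -21]].
Congruent diagonalization of A (simultaneous row and column reduction) yields pivots -5, -3, -5, -4/5.
So there are 4 negative pivots.
Hence Q is negative definite.

negative definite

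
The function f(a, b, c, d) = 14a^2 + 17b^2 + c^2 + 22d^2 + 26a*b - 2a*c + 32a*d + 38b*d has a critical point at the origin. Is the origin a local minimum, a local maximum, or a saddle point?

The Hessian at the origin is H = [[28, 26, -2, 32], [26, 34, 0, 38], [-2, 0, 2, 0], [32, 38, 0, 44]].
An LDLᵀ factorisation of H has diagonal entries 28, 69/7, 104/69, 3/26.
That gives 4 positive pivots.
H is positive definite, so the origin is a strict local minimum.

local minimum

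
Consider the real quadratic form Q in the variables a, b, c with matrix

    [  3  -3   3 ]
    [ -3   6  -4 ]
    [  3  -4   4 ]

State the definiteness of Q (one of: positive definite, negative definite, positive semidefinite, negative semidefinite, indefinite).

Applying the same elementary operations to the rows and columns of A produces a congruent diagonal matrix with entries 3, 3, 2/3.
Counting signs: 3 positive.
Hence Q is positive definite.

positive definite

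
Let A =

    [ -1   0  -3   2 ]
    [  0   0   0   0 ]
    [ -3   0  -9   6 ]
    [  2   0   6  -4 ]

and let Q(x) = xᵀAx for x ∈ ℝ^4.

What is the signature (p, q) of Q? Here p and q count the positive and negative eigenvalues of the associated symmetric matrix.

(0, 1)

Row-reducing A symmetrically gives the diagonal entries -1, 0, 0, 0.
Counting signs: 1 negative, 3 zero.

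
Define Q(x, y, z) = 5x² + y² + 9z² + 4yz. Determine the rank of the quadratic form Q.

The symmetric matrix is A = [[5, 0, 0], [0, 1, 2], [0, 2, 9]].
An LDLᵀ factorisation of A has diagonal entries 5, 1, 5.
So there are 3 positive pivots.
The rank is the number of nonzero pivots: 3.

3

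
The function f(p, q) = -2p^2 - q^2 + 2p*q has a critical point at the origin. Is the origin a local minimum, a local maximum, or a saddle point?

local maximum

The Hessian at the origin is H = [[-4, 2], [2, -2]].
det H = -4·-2 − (2)² = 4 > 0 and H[1,1] = -4 < 0, so H is negative definite.
Therefore the origin is a local maximum.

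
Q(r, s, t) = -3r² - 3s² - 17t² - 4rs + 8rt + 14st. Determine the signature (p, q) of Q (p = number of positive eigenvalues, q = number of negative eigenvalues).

(0, 3)

Write A = [[-3, -2, 4], [-2, -3, 7], [4, 7, -17]].
Symmetric row and column elimination reduces A to a congruent diagonal form with pivots -3, -5/3, -2/5.
So there are 3 negative pivots.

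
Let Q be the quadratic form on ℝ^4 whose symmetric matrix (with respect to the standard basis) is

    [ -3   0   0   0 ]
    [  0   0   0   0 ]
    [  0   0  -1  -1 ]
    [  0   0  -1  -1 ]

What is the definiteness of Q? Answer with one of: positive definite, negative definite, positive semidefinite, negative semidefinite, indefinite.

negative semidefinite

Congruent diagonalization of A (simultaneous row and column reduction) yields pivots -3, 0, -1, 0.
That gives 2 negative, 2 zero pivots.
Hence Q is negative semidefinite.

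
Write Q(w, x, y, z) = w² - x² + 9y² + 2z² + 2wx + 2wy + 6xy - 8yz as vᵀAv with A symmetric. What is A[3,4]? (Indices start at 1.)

-4

The coefficient of y·z in Q is -8. For a symmetric A this equals A[3,4] + A[4,3] = 2·A[3,4].
So A[3,4] = -8/2 = -4.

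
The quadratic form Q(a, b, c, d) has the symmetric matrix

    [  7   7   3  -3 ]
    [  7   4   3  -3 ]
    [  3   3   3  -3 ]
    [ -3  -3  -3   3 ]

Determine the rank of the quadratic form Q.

Applying the same elementary operations to the rows and columns of A produces a congruent diagonal matrix with entries 7, -3, 12/7, 0.
Counting signs: 2 positive, 1 negative, 1 zero.
The rank is the number of nonzero pivots: 3.

3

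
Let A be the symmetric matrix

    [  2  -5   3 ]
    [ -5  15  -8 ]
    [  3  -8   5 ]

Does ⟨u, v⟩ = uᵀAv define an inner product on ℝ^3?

Leading principal minors: Δ_1 = 2, Δ_2 = 5, Δ_3 = 2.
All leading principal minors are positive, so by Sylvester's criterion Q is positive definite.
⟨·,·⟩ is an inner product exactly when A is positive definite.

yes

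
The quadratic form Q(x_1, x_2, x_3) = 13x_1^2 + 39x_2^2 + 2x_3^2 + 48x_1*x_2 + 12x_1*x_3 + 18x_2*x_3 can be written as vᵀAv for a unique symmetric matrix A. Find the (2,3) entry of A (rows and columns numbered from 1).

The coefficient of x_2·x_3 in Q is 18. For a symmetric A this equals A[2,3] + A[3,2] = 2·A[2,3].
So A[2,3] = 18/2 = 9.

9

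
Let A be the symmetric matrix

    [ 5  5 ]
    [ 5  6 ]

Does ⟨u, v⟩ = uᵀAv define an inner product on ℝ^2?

For the 2×2 matrix [[5, 5], [5, 6]]: det = 5·6 − (5)² = 5, trace = 11.
det > 0 so both eigenvalues share the sign of the trace; trace = 11 > 0 ⇒ both positive.
⟨·,·⟩ is an inner product exactly when A is positive definite.

yes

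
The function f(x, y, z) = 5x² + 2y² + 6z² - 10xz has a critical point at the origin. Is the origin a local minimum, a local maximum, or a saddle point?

local minimum

The Hessian at the origin is H = [[10, 0, -10], [0, 4, 0], [-10, 0, 12]].
Applying the same elementary operations to the rows and columns of H produces a congruent diagonal matrix with entries 10, 4, 2.
So there are 3 positive pivots.
H is positive definite, so the origin is a strict local minimum.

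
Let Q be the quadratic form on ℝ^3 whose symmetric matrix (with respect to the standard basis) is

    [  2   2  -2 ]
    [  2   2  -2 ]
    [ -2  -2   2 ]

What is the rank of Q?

Symmetric row and column elimination reduces A to a congruent diagonal form with pivots 2, 0, 0.
So there are 1 positive, 2 zero pivots.
The rank is the number of nonzero pivots: 1.

1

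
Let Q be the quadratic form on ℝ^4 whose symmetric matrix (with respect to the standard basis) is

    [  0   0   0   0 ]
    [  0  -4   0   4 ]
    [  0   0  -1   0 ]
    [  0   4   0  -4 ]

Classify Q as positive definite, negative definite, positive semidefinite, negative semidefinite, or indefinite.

Congruent diagonalization of A (simultaneous row and column reduction) yields pivots 0, -4, -1, 0.
So there are 2 negative, 2 zero pivots.
Hence Q is negative semidefinite.

negative semidefinite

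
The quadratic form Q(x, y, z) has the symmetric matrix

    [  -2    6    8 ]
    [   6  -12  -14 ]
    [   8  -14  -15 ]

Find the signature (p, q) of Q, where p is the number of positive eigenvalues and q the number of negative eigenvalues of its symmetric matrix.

Applying the same elementary operations to the rows and columns of A produces a congruent diagonal matrix with entries -2, 6, 1/3.
So there are 2 positive, 1 negative pivots.

(2, 1)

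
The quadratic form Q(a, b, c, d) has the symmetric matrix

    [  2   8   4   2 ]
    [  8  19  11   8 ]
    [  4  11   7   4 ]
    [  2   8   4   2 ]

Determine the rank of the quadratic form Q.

3

Applying the same elementary operations to the rows and columns of A produces a congruent diagonal matrix with entries 2, -13, 12/13, 0.
Counting signs: 2 positive, 1 negative, 1 zero.
The rank is the number of nonzero pivots: 3.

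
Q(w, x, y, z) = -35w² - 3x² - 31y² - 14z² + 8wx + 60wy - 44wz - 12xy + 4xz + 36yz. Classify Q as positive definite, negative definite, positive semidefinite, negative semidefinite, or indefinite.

negative definite

The associated matrix is A = [[-35, 4, 30, -22], [4, -3, -6, 2], [30, -6, -31, 18], [-22, 2, 18, -14]].
An LDLᵀ factorisation of A has diagonal entries -35, -89/35, -239/89, -6/239.
That gives 4 negative pivots.
Hence Q is negative definite.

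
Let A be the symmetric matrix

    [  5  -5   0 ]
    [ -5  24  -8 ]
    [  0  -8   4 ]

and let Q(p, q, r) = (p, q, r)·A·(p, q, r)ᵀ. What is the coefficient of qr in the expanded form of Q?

-16

The coefficient of qr is A[2,3] + A[3,2] = 2·(-8) = -16.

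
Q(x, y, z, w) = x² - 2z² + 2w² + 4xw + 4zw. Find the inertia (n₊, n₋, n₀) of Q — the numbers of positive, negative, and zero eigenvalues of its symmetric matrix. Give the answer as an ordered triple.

The associated matrix is A = [[1, 0, 0, 2], [0, 0, 0, 0], [0, 0, -2, 2], [2, 0, 2, 2]].
Congruent diagonalization of A (simultaneous row and column reduction) yields pivots 1, 0, -2, 0.
Counting signs: 1 positive, 1 negative, 2 zero.

(1, 1, 2)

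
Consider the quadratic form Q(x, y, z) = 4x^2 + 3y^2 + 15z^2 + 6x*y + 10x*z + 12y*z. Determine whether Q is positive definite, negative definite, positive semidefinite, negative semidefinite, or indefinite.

positive definite

The symmetric matrix of Q is A = [[4, 3, 5], [3, 3, 6], [5, 6, 15]].
Leading principal minors: Δ_1 = 4, Δ_2 = 3, Δ_3 = 6.
All leading principal minors are positive, so by Sylvester's criterion Q is positive definite.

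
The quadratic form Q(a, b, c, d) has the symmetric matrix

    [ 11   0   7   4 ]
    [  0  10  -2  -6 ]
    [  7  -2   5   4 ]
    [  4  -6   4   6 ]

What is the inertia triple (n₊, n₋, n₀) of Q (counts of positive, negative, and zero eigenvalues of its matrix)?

(4, 0, 0)

An LDLᵀ factorisation of A has diagonal entries 11, 10, 8/55, 1/2.
That gives 4 positive pivots.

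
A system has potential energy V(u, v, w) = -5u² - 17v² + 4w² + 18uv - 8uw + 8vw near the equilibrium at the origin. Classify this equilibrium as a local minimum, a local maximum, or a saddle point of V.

saddle point

The Hessian at the origin is H = [[-10, 18, -8], [18, -34, 8], [-8, 8, 8]].
An LDLᵀ factorisation of H has diagonal entries -10, -8/5, 40.
That gives 1 positive, 2 negative pivots.
H is indefinite, so the origin is a saddle point.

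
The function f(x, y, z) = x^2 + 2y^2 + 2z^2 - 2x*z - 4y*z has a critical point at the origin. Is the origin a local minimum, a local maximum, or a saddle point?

saddle point

The Hessian at the origin is H = [[2, 0, -2], [0, 4, -4], [-2, -4, 4]].
Congruent diagonalization of H (simultaneous row and column reduction) yields pivots 2, 4, -2.
Counting signs: 2 positive, 1 negative.
H is indefinite, so the origin is a saddle point.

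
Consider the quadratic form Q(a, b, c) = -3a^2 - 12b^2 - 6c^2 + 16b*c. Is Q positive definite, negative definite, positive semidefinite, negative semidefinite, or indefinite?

negative definite

The symmetric matrix of Q is A = [[-3, 0, 0], [0, -12, 8], [0, 8, -6]].
Leading principal minors: Δ_1 = -3, Δ_2 = 36, Δ_3 = -24.
The signs alternate starting with Δ_1 < 0, so by Sylvester's criterion Q is negative definite.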